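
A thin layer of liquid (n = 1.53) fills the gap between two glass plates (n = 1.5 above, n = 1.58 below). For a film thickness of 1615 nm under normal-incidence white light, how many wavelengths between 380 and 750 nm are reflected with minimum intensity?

Top surface (1.5 → 1.53): reflection off a higher-index medium gives a half-wave phase shift.
Ray reflecting at the bottom interface goes from n = 1.53 toward n = 1.58: a half-wave phase shift.
The two reflections carry the same phase change, so no net offset.
For dark reflection here: 2 n t = (m + ½) λ.
λ = 2 n t / (m + ½) = 4942 / (m + ½) nm.
m=6: 760 nm (IR); m=7: 659 nm (visible); m=8: 581 nm (visible); m=9: 520 nm (visible); m=10: 471 nm (visible); m=11: 430 nm (visible); m=12: 395 nm (visible); m=13: 366 nm (UV).

6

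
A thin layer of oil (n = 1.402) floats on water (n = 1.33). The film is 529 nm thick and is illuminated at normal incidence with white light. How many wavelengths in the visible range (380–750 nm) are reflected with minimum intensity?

At the upper boundary (n = 1.0 to n = 1.402) the reflected ray undergoes a half-wave phase shift.
Ray reflecting at the bottom interface goes from n = 1.402 toward n = 1.33: no phase shift.
Exactly one π shift → a net half-wave offset.
So the condition for destructive reflection is 2 n t = m λ.
λ = 2 n t / m = 1483 / m nm.
m=1: 1483 nm (IR); m=2: 742 nm (visible); m=3: 494 nm (visible); m=4: 371 nm (UV).

2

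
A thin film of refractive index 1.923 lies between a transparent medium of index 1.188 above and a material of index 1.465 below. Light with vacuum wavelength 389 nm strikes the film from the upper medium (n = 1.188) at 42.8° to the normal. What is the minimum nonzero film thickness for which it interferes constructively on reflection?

55.7 nm

At the upper boundary (n = 1.188 to n = 1.923) the reflected ray undergoes a half-wave phase shift.
Ray reflecting at the bottom interface goes from n = 1.923 toward n = 1.465: no phase shift.
The two reflections differ by half a wavelength.
So the condition for constructive reflection is 2 n t cos θ_r = (m + ½) λ.
Snell's law: 1.188 sin 42.8° = 1.923 sin θ_r → sin θ_r = 0.420, cos θ_r = 0.908.
Minimum at m = 0: t = λ / (4 n cos θ_r) = 389 / (4 × 1.923 × 0.908) = 55.7 nm.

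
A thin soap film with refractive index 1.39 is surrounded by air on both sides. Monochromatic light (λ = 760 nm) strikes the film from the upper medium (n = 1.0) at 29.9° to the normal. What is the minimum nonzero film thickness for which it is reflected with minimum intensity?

Top surface (1.0 → 1.39): reflection off a higher-index medium gives a half-wave phase shift.
Ray reflecting at the bottom interface goes from n = 1.39 toward n = 1.0: no phase shift.
The two reflections differ by half a wavelength.
So the condition for destructive reflection is 2 n t cos θ_r = m λ.
Snell's law: 1.0 sin 29.9° = 1.39 sin θ_r → sin θ_r = 0.359, cos θ_r = 0.933.
Minimum nonzero at m = 1: t = λ / (2 n cos θ_r) = 760 / (2 × 1.39 × 0.933) = 293 nm.

293 nm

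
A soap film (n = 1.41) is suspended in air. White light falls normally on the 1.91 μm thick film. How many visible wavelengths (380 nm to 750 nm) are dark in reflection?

7

At the upper boundary (n = 1.0 to n = 1.41) the reflected ray undergoes a half-wave phase shift.
Ray reflecting at the bottom interface goes from n = 1.41 toward n = 1.0: no phase shift.
Exactly one π shift → a net half-wave offset.
With one net inversion, destructive interference in reflection requires 2 n t = m λ.
λ = 2 n t / m = 5386 / m nm.
m=7: 769 nm (IR); m=8: 673 nm (visible); m=9: 598 nm (visible); m=10: 539 nm (visible); m=11: 490 nm (visible); m=12: 449 nm (visible); m=13: 414 nm (visible); m=14: 385 nm (visible); m=15: 359 nm (UV).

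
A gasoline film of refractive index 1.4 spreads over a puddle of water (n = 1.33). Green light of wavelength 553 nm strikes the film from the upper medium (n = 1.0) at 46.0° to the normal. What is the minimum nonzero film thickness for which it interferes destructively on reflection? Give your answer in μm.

0.230 μm

At the upper boundary (n = 1.0 to n = 1.4) the reflected ray undergoes a half-wave phase shift.
At the lower boundary (n = 1.4 to n = 1.33) the reflected ray undergoes no phase shift.
Net: one phase inversion between the two reflected rays.
With one net inversion, destructive interference in reflection requires 2 n t cos θ_r = m λ.
Snell's law: 1.0 sin 46.0° = 1.4 sin θ_r → sin θ_r = 0.514, cos θ_r = 0.858.
Minimum nonzero at m = 1: t = λ / (2 n cos θ_r) = 553 / (2 × 1.4 × 0.858) = 230 nm.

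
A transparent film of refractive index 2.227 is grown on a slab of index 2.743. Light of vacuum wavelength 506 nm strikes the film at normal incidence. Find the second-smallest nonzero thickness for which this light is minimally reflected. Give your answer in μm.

Ray reflecting at the top interface goes from n = 1.0 toward n = 2.227: a half-wave phase shift.
Bottom surface (2.227 → 2.743): reflection off a higher-index medium gives a half-wave phase shift.
Zero or two π shifts → no net half-wave offset.
So the condition for destructive reflection is 2 n t = (m + ½) λ.
The second-smallest nonzero thickness corresponds to m = 1: t = (m + ½) λ / (2 n) = 1.50 × 506 / (2 × 2.227) = 170 nm.

0.170 μm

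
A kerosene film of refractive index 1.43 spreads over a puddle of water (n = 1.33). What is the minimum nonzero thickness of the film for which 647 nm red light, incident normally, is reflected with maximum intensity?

113 nm

Top surface (1.0 → 1.43): reflection off a higher-index medium gives a half-wave phase shift.
Ray reflecting at the bottom interface goes from n = 1.43 toward n = 1.33: no phase shift.
The two reflections differ by half a wavelength.
For strong reflection here: 2 n t = (m + ½) λ.
Minimum at m = 0: t = λ / (4 n) = 647 / (4 × 1.43) = 113 nm.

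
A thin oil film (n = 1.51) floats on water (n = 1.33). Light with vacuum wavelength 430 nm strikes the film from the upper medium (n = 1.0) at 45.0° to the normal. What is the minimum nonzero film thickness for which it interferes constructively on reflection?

80.6 nm

Top surface (1.0 → 1.51): reflection off a higher-index medium gives a half-wave phase shift.
Ray reflecting at the bottom interface goes from n = 1.51 toward n = 1.33: no phase shift.
Exactly one π shift → a net half-wave offset.
With one net inversion, constructive interference in reflection requires 2 n t cos θ_r = (m + ½) λ.
Snell's law: 1.0 sin 45.0° = 1.51 sin θ_r → sin θ_r = 0.468, cos θ_r = 0.884.
Minimum at m = 0: t = λ / (4 n cos θ_r) = 430 / (4 × 1.51 × 0.884) = 80.6 nm.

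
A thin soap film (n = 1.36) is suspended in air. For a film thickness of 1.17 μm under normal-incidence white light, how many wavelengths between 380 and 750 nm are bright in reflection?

At the upper boundary (n = 1.0 to n = 1.36) the reflected ray undergoes a half-wave phase shift.
Bottom surface (1.36 → 1.0): reflection off a lower-index medium gives no phase shift.
Net: one phase inversion between the two reflected rays.
With one net inversion, constructive interference in reflection requires 2 n t = (m + ½) λ.
λ = 2 n t / (m + ½) = 3182 / (m + ½) nm.
m=3: 909 nm (IR); m=4: 707 nm (visible); m=5: 579 nm (visible); m=6: 490 nm (visible); m=7: 424 nm (visible); m=8: 374 nm (UV).

4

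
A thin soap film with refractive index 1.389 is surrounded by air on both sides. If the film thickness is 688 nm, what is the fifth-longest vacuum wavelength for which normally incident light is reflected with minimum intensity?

382 nm

At the upper boundary (n = 1.0 to n = 1.389) the reflected ray undergoes a half-wave phase shift.
At the lower boundary (n = 1.389 to n = 1.0) the reflected ray undergoes no phase shift.
Exactly one π shift → a net half-wave offset.
So the condition for destructive reflection is 2 n t = m λ.
λ = 2 n t / m. The fifth-longest wavelength is m = 5: λ = 2 × 1.389 × 688 / 5.00 = 382 nm.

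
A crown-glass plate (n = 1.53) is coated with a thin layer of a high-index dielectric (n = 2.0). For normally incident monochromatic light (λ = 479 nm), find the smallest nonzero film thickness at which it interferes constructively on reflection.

Ray reflecting at the top interface goes from n = 1.0 toward n = 2.0: a half-wave phase shift.
At the lower boundary (n = 2.0 to n = 1.53) the reflected ray undergoes no phase shift.
The two reflections differ by half a wavelength.
With one net inversion, constructive interference in reflection requires 2 n t = (m + ½) λ.
Minimum at m = 0: t = λ / (4 n) = 479 / (4 × 2.0) = 59.9 nm.

59.9 nm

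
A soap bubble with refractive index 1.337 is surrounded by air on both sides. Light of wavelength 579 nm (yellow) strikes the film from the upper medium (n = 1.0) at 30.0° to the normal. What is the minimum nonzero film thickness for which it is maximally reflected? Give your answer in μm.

Top surface (1.0 → 1.337): reflection off a higher-index medium gives a half-wave phase shift.
Bottom surface (1.337 → 1.0): reflection off a lower-index medium gives no phase shift.
Exactly one π shift → a net half-wave offset.
So the condition for constructive reflection is 2 n t cos θ_r = (m + ½) λ.
Snell's law: 1.0 sin 30.0° = 1.337 sin θ_r → sin θ_r = 0.374, cos θ_r = 0.927.
Minimum at m = 0: t = λ / (4 n cos θ_r) = 579 / (4 × 1.337 × 0.927) = 117 nm.

0.117 μm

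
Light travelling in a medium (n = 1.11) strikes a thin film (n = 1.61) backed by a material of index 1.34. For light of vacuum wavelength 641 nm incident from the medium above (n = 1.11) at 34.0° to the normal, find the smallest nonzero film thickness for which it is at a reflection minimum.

Ray reflecting at the top interface goes from n = 1.11 toward n = 1.61: a half-wave phase shift.
Bottom surface (1.61 → 1.34): reflection off a lower-index medium gives no phase shift.
The two reflections differ by half a wavelength.
With one net inversion, destructive interference in reflection requires 2 n t cos θ_r = m λ.
Snell's law: 1.11 sin 34.0° = 1.61 sin θ_r → sin θ_r = 0.386, cos θ_r = 0.923.
Minimum nonzero at m = 1: t = λ / (2 n cos θ_r) = 641 / (2 × 1.61 × 0.923) = 216 nm.

216 nm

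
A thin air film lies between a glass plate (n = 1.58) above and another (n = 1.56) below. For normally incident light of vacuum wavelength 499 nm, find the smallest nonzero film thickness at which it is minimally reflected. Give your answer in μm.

0.250 μm

At the upper boundary (n = 1.58 to n = 1.0) the reflected ray undergoes no phase shift.
At the lower boundary (n = 1.0 to n = 1.56) the reflected ray undergoes a half-wave phase shift.
Net: one phase inversion between the two reflected rays.
With one net inversion, destructive interference in reflection requires 2 n t = m λ.
Minimum nonzero at m = 1: t = λ / (2 n) = 499 / (2 × 1.0) = 250 nm.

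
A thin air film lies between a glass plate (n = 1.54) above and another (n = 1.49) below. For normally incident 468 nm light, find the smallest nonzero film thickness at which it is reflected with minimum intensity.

234 nm

At the upper boundary (n = 1.54 to n = 1.0) the reflected ray undergoes no phase shift.
Bottom surface (1.0 → 1.49): reflection off a higher-index medium gives a half-wave phase shift.
Exactly one π shift → a net half-wave offset.
With one net inversion, destructive interference in reflection requires 2 n t = m λ.
Minimum nonzero at m = 1: t = λ / (2 n) = 468 / (2 × 1.0) = 234 nm.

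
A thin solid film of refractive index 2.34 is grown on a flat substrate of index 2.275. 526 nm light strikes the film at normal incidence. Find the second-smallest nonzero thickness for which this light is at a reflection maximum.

Top surface (1.0 → 2.34): reflection off a higher-index medium gives a half-wave phase shift.
Ray reflecting at the bottom interface goes from n = 2.34 toward n = 2.275: no phase shift.
Exactly one π shift → a net half-wave offset.
So the condition for constructive reflection is 2 n t = (m + ½) λ.
The second-smallest nonzero thickness corresponds to m = 1: t = (m + ½) λ / (2 n) = 1.50 × 526 / (2 × 2.34) = 169 nm.

169 nm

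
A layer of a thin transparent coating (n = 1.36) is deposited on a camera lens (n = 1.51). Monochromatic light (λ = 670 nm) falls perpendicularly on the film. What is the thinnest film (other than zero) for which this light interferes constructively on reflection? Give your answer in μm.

At the upper boundary (n = 1.0 to n = 1.36) the reflected ray undergoes a half-wave phase shift.
At the lower boundary (n = 1.36 to n = 1.51) the reflected ray undergoes a half-wave phase shift.
Zero or two π shifts → no net half-wave offset.
With no net inversion, constructive interference in reflection requires 2 n t = m λ.
Minimum nonzero at m = 1: t = λ / (2 n) = 670 / (2 × 1.36) = 246 nm.

0.246 μm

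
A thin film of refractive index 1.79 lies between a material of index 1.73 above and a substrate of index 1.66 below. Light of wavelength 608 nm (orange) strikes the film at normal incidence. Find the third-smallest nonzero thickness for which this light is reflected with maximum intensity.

Top surface (1.73 → 1.79): reflection off a higher-index medium gives a half-wave phase shift.
At the lower boundary (n = 1.79 to n = 1.66) the reflected ray undergoes no phase shift.
Exactly one π shift → a net half-wave offset.
So the condition for constructive reflection is 2 n t = (m + ½) λ.
The third-smallest nonzero thickness corresponds to m = 2: t = (m + ½) λ / (2 n) = 2.50 × 608 / (2 × 1.79) = 425 nm.

425 nm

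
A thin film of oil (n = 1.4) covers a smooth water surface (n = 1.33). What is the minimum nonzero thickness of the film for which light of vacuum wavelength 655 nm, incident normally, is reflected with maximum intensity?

Top surface (1.0 → 1.4): reflection off a higher-index medium gives a half-wave phase shift.
Ray reflecting at the bottom interface goes from n = 1.4 toward n = 1.33: no phase shift.
Exactly one π shift → a net half-wave offset.
For maximum reflection here: 2 n t = (m + ½) λ.
Minimum at m = 0: t = λ / (4 n) = 655 / (4 × 1.4) = 117 nm.

117 nm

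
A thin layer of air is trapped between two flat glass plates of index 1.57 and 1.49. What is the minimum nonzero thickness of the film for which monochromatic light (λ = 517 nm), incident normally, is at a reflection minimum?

Top surface (1.57 → 1.0): reflection off a lower-index medium gives no phase shift.
Bottom surface (1.0 → 1.49): reflection off a higher-index medium gives a half-wave phase shift.
Exactly one π shift → a net half-wave offset.
With one net inversion, destructive interference in reflection requires 2 n t = m λ.
Minimum nonzero at m = 1: t = λ / (2 n) = 517 / (2 × 1.0) = 259 nm.

259 nm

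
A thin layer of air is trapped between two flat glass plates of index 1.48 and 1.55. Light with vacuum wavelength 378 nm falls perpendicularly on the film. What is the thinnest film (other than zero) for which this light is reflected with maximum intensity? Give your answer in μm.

0.0945 μm

Ray reflecting at the top interface goes from n = 1.48 toward n = 1.0: no phase shift.
Ray reflecting at the bottom interface goes from n = 1.0 toward n = 1.55: a half-wave phase shift.
Net: one phase inversion between the two reflected rays.
For bright reflection here: 2 n t = (m + ½) λ.
Minimum at m = 0: t = λ / (4 n) = 378 / (4 × 1.0) = 94.5 nm.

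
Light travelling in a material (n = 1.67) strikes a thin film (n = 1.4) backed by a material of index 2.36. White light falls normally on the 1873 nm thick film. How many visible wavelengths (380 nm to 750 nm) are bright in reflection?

Ray reflecting at the top interface goes from n = 1.67 toward n = 1.4: no phase shift.
Bottom surface (1.4 → 2.36): reflection off a higher-index medium gives a half-wave phase shift.
Exactly one π shift → a net half-wave offset.
So the condition for constructive reflection is 2 n t = (m + ½) λ.
λ = 2 n t / (m + ½) = 5244 / (m + ½) nm.
m=6: 807 nm (IR); m=7: 699 nm (visible); m=8: 617 nm (visible); m=9: 552 nm (visible); m=10: 499 nm (visible); m=11: 456 nm (visible); m=12: 420 nm (visible); m=13: 388 nm (visible); m=14: 362 nm (UV).

7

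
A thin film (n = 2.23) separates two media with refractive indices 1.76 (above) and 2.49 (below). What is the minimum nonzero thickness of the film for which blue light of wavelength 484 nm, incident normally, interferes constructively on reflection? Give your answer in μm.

0.109 μm

Top surface (1.76 → 2.23): reflection off a higher-index medium gives a half-wave phase shift.
Ray reflecting at the bottom interface goes from n = 2.23 toward n = 2.49: a half-wave phase shift.
Zero or two π shifts → no net half-wave offset.
For maximum reflection here: 2 n t = m λ.
Minimum nonzero at m = 1: t = λ / (2 n) = 484 / (2 × 2.23) = 109 nm.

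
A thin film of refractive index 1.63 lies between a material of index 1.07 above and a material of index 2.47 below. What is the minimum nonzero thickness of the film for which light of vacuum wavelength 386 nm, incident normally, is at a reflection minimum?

Ray reflecting at the top interface goes from n = 1.07 toward n = 1.63: a half-wave phase shift.
Bottom surface (1.63 → 2.47): reflection off a higher-index medium gives a half-wave phase shift.
Net: no relative phase inversion (both shifts match).
With no net inversion, destructive interference in reflection requires 2 n t = (m + ½) λ.
Minimum at m = 0: t = λ / (4 n) = 386 / (4 × 1.63) = 59.2 nm.

59.2 nm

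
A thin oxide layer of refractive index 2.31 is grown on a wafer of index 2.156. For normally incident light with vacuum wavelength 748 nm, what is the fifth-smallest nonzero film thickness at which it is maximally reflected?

Ray reflecting at the top interface goes from n = 1.0 toward n = 2.31: a half-wave phase shift.
At the lower boundary (n = 2.31 to n = 2.156) the reflected ray undergoes no phase shift.
Exactly one π shift → a net half-wave offset.
For strong reflection here: 2 n t = (m + ½) λ.
The fifth-smallest nonzero thickness corresponds to m = 4: t = (m + ½) λ / (2 n) = 4.50 × 748 / (2 × 2.31) = 729 nm.

729 nm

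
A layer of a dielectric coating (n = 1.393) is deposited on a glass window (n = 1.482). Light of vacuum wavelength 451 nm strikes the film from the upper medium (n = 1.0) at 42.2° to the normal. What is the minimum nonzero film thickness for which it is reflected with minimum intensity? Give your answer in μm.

0.0924 μm

At the upper boundary (n = 1.0 to n = 1.393) the reflected ray undergoes a half-wave phase shift.
Bottom surface (1.393 → 1.482): reflection off a higher-index medium gives a half-wave phase shift.
Net: no relative phase inversion (both shifts match).
For weak reflection here: 2 n t cos θ_r = (m + ½) λ.
Snell's law: 1.0 sin 42.2° = 1.393 sin θ_r → sin θ_r = 0.482, cos θ_r = 0.876.
Minimum at m = 0: t = λ / (4 n cos θ_r) = 451 / (4 × 1.393 × 0.876) = 92.4 nm.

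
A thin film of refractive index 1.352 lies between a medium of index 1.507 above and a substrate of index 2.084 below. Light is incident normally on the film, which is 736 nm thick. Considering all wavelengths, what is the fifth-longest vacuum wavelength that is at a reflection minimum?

At the upper boundary (n = 1.507 to n = 1.352) the reflected ray undergoes no phase shift.
Ray reflecting at the bottom interface goes from n = 1.352 toward n = 2.084: a half-wave phase shift.
The two reflections differ by half a wavelength.
For weak reflection here: 2 n t = m λ.
λ = 2 n t / m. The fifth-longest wavelength is m = 5: λ = 2 × 1.352 × 736 / 5.00 = 398 nm.

398 nm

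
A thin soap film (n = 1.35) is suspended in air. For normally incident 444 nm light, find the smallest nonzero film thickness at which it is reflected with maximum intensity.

Ray reflecting at the top interface goes from n = 1.0 toward n = 1.35: a half-wave phase shift.
Bottom surface (1.35 → 1.0): reflection off a lower-index medium gives no phase shift.
Exactly one π shift → a net half-wave offset.
For strong reflection here: 2 n t = (m + ½) λ.
Minimum at m = 0: t = λ / (4 n) = 444 / (4 × 1.35) = 82.2 nm.

82.2 nm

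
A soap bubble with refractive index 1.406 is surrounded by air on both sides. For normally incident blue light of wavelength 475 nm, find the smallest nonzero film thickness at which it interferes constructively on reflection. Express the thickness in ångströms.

845 Å

At the upper boundary (n = 1.0 to n = 1.406) the reflected ray undergoes a half-wave phase shift.
Bottom surface (1.406 → 1.0): reflection off a lower-index medium gives no phase shift.
Exactly one π shift → a net half-wave offset.
With one net inversion, constructive interference in reflection requires 2 n t = (m + ½) λ.
Minimum at m = 0: t = λ / (4 n) = 475 / (4 × 1.406) = 84.5 nm.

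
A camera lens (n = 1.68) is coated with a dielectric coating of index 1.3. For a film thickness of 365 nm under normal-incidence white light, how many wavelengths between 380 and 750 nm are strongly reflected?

At the upper boundary (n = 1.0 to n = 1.3) the reflected ray undergoes a half-wave phase shift.
At the lower boundary (n = 1.3 to n = 1.68) the reflected ray undergoes a half-wave phase shift.
The two reflections carry the same phase change, so no net offset.
With no net inversion, constructive interference in reflection requires 2 n t = m λ.
λ = 2 n t / m = 949 / m nm.
m=1: 949 nm (IR); m=2: 475 nm (visible); m=3: 316 nm (UV).

1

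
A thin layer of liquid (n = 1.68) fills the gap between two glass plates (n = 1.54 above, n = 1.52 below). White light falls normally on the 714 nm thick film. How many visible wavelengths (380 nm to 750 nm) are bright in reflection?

At the upper boundary (n = 1.54 to n = 1.68) the reflected ray undergoes a half-wave phase shift.
Bottom surface (1.68 → 1.52): reflection off a lower-index medium gives no phase shift.
Exactly one π shift → a net half-wave offset.
For strong reflection here: 2 n t = (m + ½) λ.
λ = 2 n t / (m + ½) = 2399 / (m + ½) nm.
m=2: 960 nm (IR); m=3: 685 nm (visible); m=4: 533 nm (visible); m=5: 436 nm (visible); m=6: 369 nm (UV).

3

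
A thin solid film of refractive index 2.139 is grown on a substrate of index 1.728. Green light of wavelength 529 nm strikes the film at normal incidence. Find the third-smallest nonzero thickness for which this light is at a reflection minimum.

Ray reflecting at the top interface goes from n = 1.0 toward n = 2.139: a half-wave phase shift.
Ray reflecting at the bottom interface goes from n = 2.139 toward n = 1.728: no phase shift.
Exactly one π shift → a net half-wave offset.
With one net inversion, destructive interference in reflection requires 2 n t = m λ.
The third-smallest nonzero thickness corresponds to m = 3: t = m λ / (2 n) = 3.00 × 529 / (2 × 2.139) = 371 nm.

371 nm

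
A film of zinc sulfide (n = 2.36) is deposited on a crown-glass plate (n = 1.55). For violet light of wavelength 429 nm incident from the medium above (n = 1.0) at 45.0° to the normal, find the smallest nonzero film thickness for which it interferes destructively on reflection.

Top surface (1.0 → 2.36): reflection off a higher-index medium gives a half-wave phase shift.
Ray reflecting at the bottom interface goes from n = 2.36 toward n = 1.55: no phase shift.
The two reflections differ by half a wavelength.
So the condition for destructive reflection is 2 n t cos θ_r = m λ.
Snell's law: 1.0 sin 45.0° = 2.36 sin θ_r → sin θ_r = 0.300, cos θ_r = 0.954.
Minimum nonzero at m = 1: t = λ / (2 n cos θ_r) = 429 / (2 × 2.36 × 0.954) = 95.3 nm.

95.3 nm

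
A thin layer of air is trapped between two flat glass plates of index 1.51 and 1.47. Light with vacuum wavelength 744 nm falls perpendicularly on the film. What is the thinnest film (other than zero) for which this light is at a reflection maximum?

186 nm

Ray reflecting at the top interface goes from n = 1.51 toward n = 1.0: no phase shift.
Bottom surface (1.0 → 1.47): reflection off a higher-index medium gives a half-wave phase shift.
Exactly one π shift → a net half-wave offset.
So the condition for constructive reflection is 2 n t = (m + ½) λ.
Minimum at m = 0: t = λ / (4 n) = 744 / (4 × 1.0) = 186 nm.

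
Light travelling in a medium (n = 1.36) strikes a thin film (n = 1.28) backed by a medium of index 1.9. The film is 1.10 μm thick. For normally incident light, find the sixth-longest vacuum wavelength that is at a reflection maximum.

512 nm

Ray reflecting at the top interface goes from n = 1.36 toward n = 1.28: no phase shift.
At the lower boundary (n = 1.28 to n = 1.9) the reflected ray undergoes a half-wave phase shift.
Exactly one π shift → a net half-wave offset.
So the condition for constructive reflection is 2 n t = (m + ½) λ.
λ = 2 n t / (m + ½). The sixth-longest wavelength is m = 5: λ = 2 × 1.28 × 1100 / 5.50 = 512 nm.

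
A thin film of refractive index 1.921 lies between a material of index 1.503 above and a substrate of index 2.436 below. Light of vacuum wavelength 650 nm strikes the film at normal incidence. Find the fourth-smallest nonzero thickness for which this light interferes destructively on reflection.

592 nm

Ray reflecting at the top interface goes from n = 1.503 toward n = 1.921: a half-wave phase shift.
Bottom surface (1.921 → 2.436): reflection off a higher-index medium gives a half-wave phase shift.
The two reflections carry the same phase change, so no net offset.
With no net inversion, destructive interference in reflection requires 2 n t = (m + ½) λ.
The fourth-smallest nonzero thickness corresponds to m = 3: t = (m + ½) λ / (2 n) = 3.50 × 650 / (2 × 1.921) = 592 nm.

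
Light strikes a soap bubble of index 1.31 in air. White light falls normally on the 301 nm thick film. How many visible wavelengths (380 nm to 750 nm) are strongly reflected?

1

Top surface (1.0 → 1.31): reflection off a higher-index medium gives a half-wave phase shift.
At the lower boundary (n = 1.31 to n = 1.0) the reflected ray undergoes no phase shift.
Net: one phase inversion between the two reflected rays.
With one net inversion, constructive interference in reflection requires 2 n t = (m + ½) λ.
λ = 2 n t / (m + ½) = 789 / (m + ½) nm.
m=0: 1577 nm (IR); m=1: 526 nm (visible); m=2: 315 nm (UV).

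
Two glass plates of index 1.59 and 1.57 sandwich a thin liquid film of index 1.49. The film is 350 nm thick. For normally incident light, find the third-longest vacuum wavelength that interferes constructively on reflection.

At the upper boundary (n = 1.59 to n = 1.49) the reflected ray undergoes no phase shift.
Bottom surface (1.49 → 1.57): reflection off a higher-index medium gives a half-wave phase shift.
The two reflections differ by half a wavelength.
With one net inversion, constructive interference in reflection requires 2 n t = (m + ½) λ.
λ = 2 n t / (m + ½). The third-longest wavelength is m = 2: λ = 2 × 1.49 × 350 / 2.50 = 417 nm.

417 nm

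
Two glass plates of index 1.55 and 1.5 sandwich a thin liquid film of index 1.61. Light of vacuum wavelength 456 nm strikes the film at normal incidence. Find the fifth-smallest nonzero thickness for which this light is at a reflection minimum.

708 nm

At the upper boundary (n = 1.55 to n = 1.61) the reflected ray undergoes a half-wave phase shift.
At the lower boundary (n = 1.61 to n = 1.5) the reflected ray undergoes no phase shift.
Net: one phase inversion between the two reflected rays.
With one net inversion, destructive interference in reflection requires 2 n t = m λ.
The fifth-smallest nonzero thickness corresponds to m = 5: t = m λ / (2 n) = 5.00 × 456 / (2 × 1.61) = 708 nm.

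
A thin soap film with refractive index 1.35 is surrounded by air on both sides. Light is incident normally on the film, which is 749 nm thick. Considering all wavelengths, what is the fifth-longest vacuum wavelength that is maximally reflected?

449 nm

Top surface (1.0 → 1.35): reflection off a higher-index medium gives a half-wave phase shift.
Bottom surface (1.35 → 1.0): reflection off a lower-index medium gives no phase shift.
Net: one phase inversion between the two reflected rays.
With one net inversion, constructive interference in reflection requires 2 n t = (m + ½) λ.
λ = 2 n t / (m + ½). The fifth-longest wavelength is m = 4: λ = 2 × 1.35 × 749 / 4.50 = 449 nm.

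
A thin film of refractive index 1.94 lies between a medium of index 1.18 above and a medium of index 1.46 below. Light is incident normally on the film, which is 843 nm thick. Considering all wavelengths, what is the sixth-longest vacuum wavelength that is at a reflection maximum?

Top surface (1.18 → 1.94): reflection off a higher-index medium gives a half-wave phase shift.
Bottom surface (1.94 → 1.46): reflection off a lower-index medium gives no phase shift.
Exactly one π shift → a net half-wave offset.
With one net inversion, constructive interference in reflection requires 2 n t = (m + ½) λ.
λ = 2 n t / (m + ½). The sixth-longest wavelength is m = 5: λ = 2 × 1.94 × 843 / 5.50 = 595 nm.

595 nm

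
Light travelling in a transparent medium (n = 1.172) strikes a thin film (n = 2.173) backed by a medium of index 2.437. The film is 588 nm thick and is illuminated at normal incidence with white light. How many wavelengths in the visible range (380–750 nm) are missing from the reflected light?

4

Ray reflecting at the top interface goes from n = 1.172 toward n = 2.173: a half-wave phase shift.
Bottom surface (2.173 → 2.437): reflection off a higher-index medium gives a half-wave phase shift.
The two reflections carry the same phase change, so no net offset.
With no net inversion, destructive interference in reflection requires 2 n t = (m + ½) λ.
λ = 2 n t / (m + ½) = 2555 / (m + ½) nm.
m=2: 1022 nm (IR); m=3: 730 nm (visible); m=4: 568 nm (visible); m=5: 465 nm (visible); m=6: 393 nm (visible); m=7: 341 nm (UV).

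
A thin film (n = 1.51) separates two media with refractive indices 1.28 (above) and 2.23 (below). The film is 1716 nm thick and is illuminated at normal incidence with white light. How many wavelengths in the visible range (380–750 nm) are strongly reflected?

At the upper boundary (n = 1.28 to n = 1.51) the reflected ray undergoes a half-wave phase shift.
Bottom surface (1.51 → 2.23): reflection off a higher-index medium gives a half-wave phase shift.
The two reflections carry the same phase change, so no net offset.
With no net inversion, constructive interference in reflection requires 2 n t = m λ.
λ = 2 n t / m = 5182 / m nm.
m=6: 864 nm (IR); m=7: 740 nm (visible); m=8: 648 nm (visible); m=9: 576 nm (visible); m=10: 518 nm (visible); m=11: 471 nm (visible); m=12: 432 nm (visible); m=13: 399 nm (visible); m=14: 370 nm (UV).

7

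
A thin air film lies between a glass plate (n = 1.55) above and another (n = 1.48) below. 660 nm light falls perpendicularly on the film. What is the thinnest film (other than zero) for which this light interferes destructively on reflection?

330 nm

Top surface (1.55 → 1.0): reflection off a lower-index medium gives no phase shift.
At the lower boundary (n = 1.0 to n = 1.48) the reflected ray undergoes a half-wave phase shift.
Net: one phase inversion between the two reflected rays.
For dark reflection here: 2 n t = m λ.
Minimum nonzero at m = 1: t = λ / (2 n) = 660 / (2 × 1.0) = 330 nm.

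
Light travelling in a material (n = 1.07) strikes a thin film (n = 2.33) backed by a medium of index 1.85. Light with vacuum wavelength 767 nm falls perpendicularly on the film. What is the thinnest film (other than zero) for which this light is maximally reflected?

Top surface (1.07 → 2.33): reflection off a higher-index medium gives a half-wave phase shift.
At the lower boundary (n = 2.33 to n = 1.85) the reflected ray undergoes no phase shift.
Exactly one π shift → a net half-wave offset.
For strong reflection here: 2 n t = (m + ½) λ.
Minimum at m = 0: t = λ / (4 n) = 767 / (4 × 2.33) = 82.3 nm.

82.3 nm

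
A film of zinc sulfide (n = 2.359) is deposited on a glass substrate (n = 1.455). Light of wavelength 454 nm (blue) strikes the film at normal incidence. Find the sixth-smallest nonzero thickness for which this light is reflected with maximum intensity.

At the upper boundary (n = 1.0 to n = 2.359) the reflected ray undergoes a half-wave phase shift.
Bottom surface (2.359 → 1.455): reflection off a lower-index medium gives no phase shift.
The two reflections differ by half a wavelength.
With one net inversion, constructive interference in reflection requires 2 n t = (m + ½) λ.
The sixth-smallest nonzero thickness corresponds to m = 5: t = (m + ½) λ / (2 n) = 5.50 × 454 / (2 × 2.359) = 529 nm.

529 nm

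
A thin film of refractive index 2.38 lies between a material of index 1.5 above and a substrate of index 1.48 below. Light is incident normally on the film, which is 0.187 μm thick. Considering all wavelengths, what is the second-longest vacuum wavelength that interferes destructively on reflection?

At the upper boundary (n = 1.5 to n = 2.38) the reflected ray undergoes a half-wave phase shift.
Bottom surface (2.38 → 1.48): reflection off a lower-index medium gives no phase shift.
Exactly one π shift → a net half-wave offset.
For weak reflection here: 2 n t = m λ.
λ = 2 n t / m. The second-longest wavelength is m = 2: λ = 2 × 2.38 × 187 / 2.00 = 445 nm.

445 nm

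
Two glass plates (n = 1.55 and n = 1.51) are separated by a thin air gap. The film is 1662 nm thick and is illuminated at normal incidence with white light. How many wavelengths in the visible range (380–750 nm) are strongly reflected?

5

At the upper boundary (n = 1.55 to n = 1.0) the reflected ray undergoes no phase shift.
Ray reflecting at the bottom interface goes from n = 1.0 toward n = 1.51: a half-wave phase shift.
The two reflections differ by half a wavelength.
So the condition for constructive reflection is 2 n t = (m + ½) λ.
λ = 2 n t / (m + ½) = 3324 / (m + ½) nm.
m=3: 950 nm (IR); m=4: 739 nm (visible); m=5: 604 nm (visible); m=6: 511 nm (visible); m=7: 443 nm (visible); m=8: 391 nm (visible); m=9: 350 nm (UV).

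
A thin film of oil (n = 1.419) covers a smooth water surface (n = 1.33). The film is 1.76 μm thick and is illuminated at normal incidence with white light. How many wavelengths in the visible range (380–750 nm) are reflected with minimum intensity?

7

Top surface (1.0 → 1.419): reflection off a higher-index medium gives a half-wave phase shift.
Bottom surface (1.419 → 1.33): reflection off a lower-index medium gives no phase shift.
The two reflections differ by half a wavelength.
For minimum reflection here: 2 n t = m λ.
λ = 2 n t / m = 4995 / m nm.
m=6: 832 nm (IR); m=7: 714 nm (visible); m=8: 624 nm (visible); m=9: 555 nm (visible); m=10: 499 nm (visible); m=11: 454 nm (visible); m=12: 416 nm (visible); m=13: 384 nm (visible); m=14: 357 nm (UV).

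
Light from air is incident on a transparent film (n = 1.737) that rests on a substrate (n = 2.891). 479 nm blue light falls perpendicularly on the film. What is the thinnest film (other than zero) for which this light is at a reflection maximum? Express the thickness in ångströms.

1379 Å

At the upper boundary (n = 1.0 to n = 1.737) the reflected ray undergoes a half-wave phase shift.
Bottom surface (1.737 → 2.891): reflection off a higher-index medium gives a half-wave phase shift.
Net: no relative phase inversion (both shifts match).
So the condition for constructive reflection is 2 n t = m λ.
Minimum nonzero at m = 1: t = λ / (2 n) = 479 / (2 × 1.737) = 138 nm.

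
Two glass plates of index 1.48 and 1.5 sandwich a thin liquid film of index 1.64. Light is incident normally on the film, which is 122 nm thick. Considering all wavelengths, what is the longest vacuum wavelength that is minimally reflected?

400 nm

Ray reflecting at the top interface goes from n = 1.48 toward n = 1.64: a half-wave phase shift.
Ray reflecting at the bottom interface goes from n = 1.64 toward n = 1.5: no phase shift.
Exactly one π shift → a net half-wave offset.
With one net inversion, destructive interference in reflection requires 2 n t = m λ.
λ = 2 n t / m. The longest wavelength is m = 1: λ = 2 × 1.64 × 122 / 1.00 = 400 nm.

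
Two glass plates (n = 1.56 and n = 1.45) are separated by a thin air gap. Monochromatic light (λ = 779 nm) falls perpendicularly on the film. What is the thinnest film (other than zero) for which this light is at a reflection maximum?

195 nm

At the upper boundary (n = 1.56 to n = 1.0) the reflected ray undergoes no phase shift.
Ray reflecting at the bottom interface goes from n = 1.0 toward n = 1.45: a half-wave phase shift.
Net: one phase inversion between the two reflected rays.
So the condition for constructive reflection is 2 n t = (m + ½) λ.
Minimum at m = 0: t = λ / (4 n) = 779 / (4 × 1.0) = 195 nm.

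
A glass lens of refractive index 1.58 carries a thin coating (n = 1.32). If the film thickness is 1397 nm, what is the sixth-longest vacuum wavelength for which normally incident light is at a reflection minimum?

Top surface (1.0 → 1.32): reflection off a higher-index medium gives a half-wave phase shift.
Ray reflecting at the bottom interface goes from n = 1.32 toward n = 1.58: a half-wave phase shift.
Zero or two π shifts → no net half-wave offset.
So the condition for destructive reflection is 2 n t = (m + ½) λ.
λ = 2 n t / (m + ½). The sixth-longest wavelength is m = 5: λ = 2 × 1.32 × 1397 / 5.50 = 671 nm.

671 nm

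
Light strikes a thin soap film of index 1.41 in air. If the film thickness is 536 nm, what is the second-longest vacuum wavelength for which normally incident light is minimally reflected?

Ray reflecting at the top interface goes from n = 1.0 toward n = 1.41: a half-wave phase shift.
Bottom surface (1.41 → 1.0): reflection off a lower-index medium gives no phase shift.
Net: one phase inversion between the two reflected rays.
For weak reflection here: 2 n t = m λ.
λ = 2 n t / m. The second-longest wavelength is m = 2: λ = 2 × 1.41 × 536 / 2.00 = 756 nm.

756 nm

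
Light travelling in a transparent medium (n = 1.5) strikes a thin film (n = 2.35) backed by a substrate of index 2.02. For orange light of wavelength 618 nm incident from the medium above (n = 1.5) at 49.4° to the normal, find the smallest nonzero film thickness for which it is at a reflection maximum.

75.2 nm

Top surface (1.5 → 2.35): reflection off a higher-index medium gives a half-wave phase shift.
At the lower boundary (n = 2.35 to n = 2.02) the reflected ray undergoes no phase shift.
Net: one phase inversion between the two reflected rays.
For strong reflection here: 2 n t cos θ_r = (m + ½) λ.
Snell's law: 1.5 sin 49.4° = 2.35 sin θ_r → sin θ_r = 0.485, cos θ_r = 0.875.
Minimum at m = 0: t = λ / (4 n cos θ_r) = 618 / (4 × 2.35 × 0.875) = 75.2 nm.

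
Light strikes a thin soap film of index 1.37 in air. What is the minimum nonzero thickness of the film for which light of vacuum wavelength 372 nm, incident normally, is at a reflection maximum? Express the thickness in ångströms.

Ray reflecting at the top interface goes from n = 1.0 toward n = 1.37: a half-wave phase shift.
Bottom surface (1.37 → 1.0): reflection off a lower-index medium gives no phase shift.
The two reflections differ by half a wavelength.
For bright reflection here: 2 n t = (m + ½) λ.
Minimum at m = 0: t = λ / (4 n) = 372 / (4 × 1.37) = 67.9 nm.

679 Å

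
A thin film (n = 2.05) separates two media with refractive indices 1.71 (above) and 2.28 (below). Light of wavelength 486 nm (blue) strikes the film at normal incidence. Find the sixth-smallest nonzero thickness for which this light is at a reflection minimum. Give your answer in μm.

0.652 μm

Ray reflecting at the top interface goes from n = 1.71 toward n = 2.05: a half-wave phase shift.
Bottom surface (2.05 → 2.28): reflection off a higher-index medium gives a half-wave phase shift.
Zero or two π shifts → no net half-wave offset.
With no net inversion, destructive interference in reflection requires 2 n t = (m + ½) λ.
The sixth-smallest nonzero thickness corresponds to m = 5: t = (m + ½) λ / (2 n) = 5.50 × 486 / (2 × 2.05) = 652 nm.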